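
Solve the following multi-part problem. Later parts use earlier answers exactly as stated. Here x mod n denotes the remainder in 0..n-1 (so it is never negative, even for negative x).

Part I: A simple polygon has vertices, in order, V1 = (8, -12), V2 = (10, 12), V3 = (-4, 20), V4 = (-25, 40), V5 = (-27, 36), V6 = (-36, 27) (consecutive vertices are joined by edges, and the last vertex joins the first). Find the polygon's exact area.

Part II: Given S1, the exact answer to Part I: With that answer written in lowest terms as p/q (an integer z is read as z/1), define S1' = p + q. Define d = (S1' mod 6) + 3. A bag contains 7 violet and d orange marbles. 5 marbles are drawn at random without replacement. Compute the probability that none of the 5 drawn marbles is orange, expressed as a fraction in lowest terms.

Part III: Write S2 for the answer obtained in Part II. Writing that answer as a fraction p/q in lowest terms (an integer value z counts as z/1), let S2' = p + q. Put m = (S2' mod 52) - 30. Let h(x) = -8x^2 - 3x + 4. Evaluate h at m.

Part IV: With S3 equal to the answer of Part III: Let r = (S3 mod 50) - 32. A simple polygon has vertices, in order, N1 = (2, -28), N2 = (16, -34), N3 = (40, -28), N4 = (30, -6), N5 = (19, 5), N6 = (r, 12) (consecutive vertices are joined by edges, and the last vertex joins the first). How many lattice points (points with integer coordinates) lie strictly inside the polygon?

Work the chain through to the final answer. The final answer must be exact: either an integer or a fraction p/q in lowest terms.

1297

Part I: cross terms: (8*12 - 10*-12)=216, (10*20 - -4*12)=248, (-4*40 - -25*20)=340, (-25*36 - -27*40)=180, (-27*27 - -36*36)=567, (-36*-12 - 8*27)=216; twice the area = |1767| = 1767; area = 1767/2; answer 1767/2
Part II: S1 = 1767/2; threaded value p + q = 1769; d = 8; total draws C(15,5) = 3003; favorable C(7,5) = 21; P = 1/143; answer 1/143
Part III: S2 = 1/143; threaded value p + q = 144; m = 10; -8*(10)^2 - 3*(10)^1 + 4 = (-800) + (-30) + (4) = -826; answer -826
Part IV: S3 = -826; r = -8; cross terms: (2*-34 - 16*-28)=380, (16*-28 - 40*-34)=912, (40*-6 - 30*-28)=600, (30*5 - 19*-6)=264, (19*12 - -8*5)=268, (-8*-28 - 2*12)=200; twice the area = |2624| = 2624; area = 1312; boundary points = 2 + 6 + 2 + 11 + 1 + 10 = 32; strictly interior points = area - boundary/2 + 1 = 1297; answer 1297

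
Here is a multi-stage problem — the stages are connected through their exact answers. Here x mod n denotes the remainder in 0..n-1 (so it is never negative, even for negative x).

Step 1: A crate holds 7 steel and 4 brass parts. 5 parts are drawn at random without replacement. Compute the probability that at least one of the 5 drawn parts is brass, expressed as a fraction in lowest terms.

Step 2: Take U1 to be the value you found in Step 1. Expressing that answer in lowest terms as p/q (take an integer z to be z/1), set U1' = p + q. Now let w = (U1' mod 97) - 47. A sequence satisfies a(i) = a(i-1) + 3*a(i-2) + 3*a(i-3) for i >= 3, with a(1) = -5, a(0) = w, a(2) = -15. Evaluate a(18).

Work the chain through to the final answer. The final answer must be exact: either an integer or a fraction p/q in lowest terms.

-66865071

Step 1: total draws C(11,5) = 462; complement C(7,5) = 21; favorable 462 - 21 = 441; P = 21/22; answer 21/22
Step 2: U1 = 21/22; threaded value p + q = 43; w = -4; a(3) = 1*(-15) + 3*(-5) + 3*(-4) = -42; iterating: a(3)=-42, a(4)=-102, a(5)=-273, a(6)=-705, a(7)=-1830, a(8)=-4764, a(9)=-12369, a(10)=-32151, a(11)=-83550, a(12)=-217110, a(13)=-564213, a(14)=-1466193, a(15)=-3810162, a(16)=-9901380, a(17)=-25730445, a(18)=-66865071; answer -66865071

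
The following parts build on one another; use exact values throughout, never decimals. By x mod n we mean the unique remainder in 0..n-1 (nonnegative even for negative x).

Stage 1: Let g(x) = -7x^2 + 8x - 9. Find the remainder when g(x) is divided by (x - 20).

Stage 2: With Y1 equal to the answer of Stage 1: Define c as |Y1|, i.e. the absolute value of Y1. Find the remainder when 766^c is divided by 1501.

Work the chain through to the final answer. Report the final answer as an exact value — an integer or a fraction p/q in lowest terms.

Stage 1: remainder = value at the root: -7*(20)^2 + 8*(20)^1 - 9 = (-2800) + (160) + (-9) = -2649; answer -2649
Stage 2: Y1 = -2649; c = 2649; squarings mod 1501: 766^1=766, 766^2=1366, 766^4=213, 766^8=339, 766^16=845, 766^32=1050, 766^64=766, 766^128=1366, 766^256=213, 766^512=339, 766^1024=845, 766^2048=1050; 766^2649 = 766^1 * 766^8 * 766^16 * 766^64 * 766^512 * 766^2048 = 159 (mod 1501); answer 159

159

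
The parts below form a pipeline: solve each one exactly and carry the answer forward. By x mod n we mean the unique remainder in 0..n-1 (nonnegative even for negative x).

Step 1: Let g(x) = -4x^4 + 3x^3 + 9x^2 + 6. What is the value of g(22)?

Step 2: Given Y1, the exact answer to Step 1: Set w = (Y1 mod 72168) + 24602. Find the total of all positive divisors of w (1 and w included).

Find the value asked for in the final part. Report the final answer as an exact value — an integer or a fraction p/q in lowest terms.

Step 1: -4*(22)^4 + 3*(22)^3 + 9*(22)^2 + 6 = (-937024) + (31944) + (4356) + (6) = -900718; answer -900718
Step 2: Y1 = -900718; w = 62068; 62068 = 2^2 * 59 * 263; sigma = (1 + 2 + 4) * (1 + 59) * (1 + 263) = 7 * 60 * 264 = 110880; answer 110880

110880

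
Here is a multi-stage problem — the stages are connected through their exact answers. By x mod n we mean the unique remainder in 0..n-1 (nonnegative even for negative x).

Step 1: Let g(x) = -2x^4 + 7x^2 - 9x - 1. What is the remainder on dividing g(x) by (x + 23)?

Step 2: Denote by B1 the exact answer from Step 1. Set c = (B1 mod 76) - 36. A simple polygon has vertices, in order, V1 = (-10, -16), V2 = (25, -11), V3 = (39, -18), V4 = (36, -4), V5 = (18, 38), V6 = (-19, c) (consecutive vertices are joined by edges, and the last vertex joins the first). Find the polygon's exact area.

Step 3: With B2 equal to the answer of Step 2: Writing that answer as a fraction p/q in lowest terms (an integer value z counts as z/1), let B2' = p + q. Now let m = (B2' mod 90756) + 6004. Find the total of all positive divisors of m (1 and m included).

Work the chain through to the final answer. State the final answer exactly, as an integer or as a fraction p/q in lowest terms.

Step 1: remainder = value at the root: -2*(-23)^4 + 7*(-23)^2 - 9*(-23)^1 - 1 = (-559682) + (3703) + (207) + (-1) = -555773; answer -555773
Step 2: B1 = -555773; c = -21; cross terms: (-10*-11 - 25*-16)=510, (25*-18 - 39*-11)=-21, (39*-4 - 36*-18)=492, (36*38 - 18*-4)=1440, (18*-21 - -19*38)=344, (-19*-16 - -10*-21)=94; twice the area = |2859| = 2859; area = 2859/2; answer 2859/2
Step 3: B2 = 2859/2; threaded value p + q = 2861; m = 8865; 8865 = 3^2 * 5 * 197; sigma = (1 + 3 + 9) * (1 + 5) * (1 + 197) = 13 * 6 * 198 = 15444; answer 15444

15444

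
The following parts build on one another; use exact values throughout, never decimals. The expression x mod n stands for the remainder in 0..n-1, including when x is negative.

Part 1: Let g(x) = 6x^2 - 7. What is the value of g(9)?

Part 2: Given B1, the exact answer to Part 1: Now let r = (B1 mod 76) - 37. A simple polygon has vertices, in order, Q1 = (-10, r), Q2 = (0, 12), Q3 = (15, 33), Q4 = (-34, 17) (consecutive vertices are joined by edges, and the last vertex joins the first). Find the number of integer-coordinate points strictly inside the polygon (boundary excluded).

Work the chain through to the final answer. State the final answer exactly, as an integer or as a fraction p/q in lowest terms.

859

Part 1: 6*(9)^2 - 7 = (486) + (-7) = 479; answer 479
Part 2: B1 = 479; r = -14; cross terms: (-10*12 - 0*-14)=-120, (0*33 - 15*12)=-180, (15*17 - -34*33)=1377, (-34*-14 - -10*17)=646; twice the area = |1723| = 1723; area = 1723/2; boundary points = 2 + 3 + 1 + 1 = 7; strictly interior points = area - boundary/2 + 1 = 859; answer 859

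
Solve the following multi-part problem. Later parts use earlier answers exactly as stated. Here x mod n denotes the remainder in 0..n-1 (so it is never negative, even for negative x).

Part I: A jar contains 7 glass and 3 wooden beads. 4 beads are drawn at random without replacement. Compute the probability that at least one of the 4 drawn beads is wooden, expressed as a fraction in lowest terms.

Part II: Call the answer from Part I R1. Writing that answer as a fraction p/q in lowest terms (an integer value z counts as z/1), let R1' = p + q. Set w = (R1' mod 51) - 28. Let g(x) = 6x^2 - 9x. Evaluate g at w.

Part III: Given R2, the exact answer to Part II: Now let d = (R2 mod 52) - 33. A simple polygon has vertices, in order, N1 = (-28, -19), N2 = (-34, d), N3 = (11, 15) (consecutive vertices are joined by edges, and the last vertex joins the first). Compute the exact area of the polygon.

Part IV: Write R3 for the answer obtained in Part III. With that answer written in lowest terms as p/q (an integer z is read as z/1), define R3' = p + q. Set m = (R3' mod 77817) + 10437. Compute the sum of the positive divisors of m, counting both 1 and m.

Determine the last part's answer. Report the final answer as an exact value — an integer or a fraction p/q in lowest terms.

Part I: total draws C(10,4) = 210; complement C(7,4) = 35; favorable 210 - 35 = 175; P = 5/6; answer 5/6
Part II: R1 = 5/6; threaded value p + q = 11; w = -17; 6*(-17)^2 - 9*(-17)^1 = (1734) + (153) = 1887; answer 1887
Part III: R2 = 1887; d = -18; cross terms: (-28*-18 - -34*-19)=-142, (-34*15 - 11*-18)=-312, (11*-19 - -28*15)=211; twice the area = |-243| = 243; area = 243/2; answer 243/2
Part IV: R3 = 243/2; threaded value p + q = 245; m = 10682; 10682 = 2 * 7^2 * 109; sigma = (1 + 2) * (1 + 7 + 49) * (1 + 109) = 3 * 57 * 110 = 18810; answer 18810

18810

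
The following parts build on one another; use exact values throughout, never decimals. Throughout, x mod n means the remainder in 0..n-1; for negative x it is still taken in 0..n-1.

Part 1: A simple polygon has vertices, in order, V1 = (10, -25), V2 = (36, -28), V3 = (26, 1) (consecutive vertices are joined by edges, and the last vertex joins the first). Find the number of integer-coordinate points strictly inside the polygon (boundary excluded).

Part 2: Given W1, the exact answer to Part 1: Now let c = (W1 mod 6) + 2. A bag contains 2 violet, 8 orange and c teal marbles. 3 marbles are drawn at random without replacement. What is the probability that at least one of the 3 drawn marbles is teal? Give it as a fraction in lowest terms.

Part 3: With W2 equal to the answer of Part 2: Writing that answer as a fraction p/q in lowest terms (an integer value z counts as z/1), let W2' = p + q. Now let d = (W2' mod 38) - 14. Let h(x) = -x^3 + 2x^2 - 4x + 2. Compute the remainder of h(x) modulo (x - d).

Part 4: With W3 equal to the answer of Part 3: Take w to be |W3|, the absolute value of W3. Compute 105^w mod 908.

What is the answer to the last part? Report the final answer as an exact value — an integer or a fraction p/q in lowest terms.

Part 1: cross terms: (10*-28 - 36*-25)=620, (36*1 - 26*-28)=764, (26*-25 - 10*1)=-660; twice the area = |724| = 724; area = 362; boundary points = 1 + 1 + 2 = 4; strictly interior points = area - boundary/2 + 1 = 361; answer 361
Part 2: W1 = 361; c = 3; total draws C(13,3) = 286; complement C(10,3) = 120; favorable 286 - 120 = 166; P = 83/143; answer 83/143
Part 3: W2 = 83/143; threaded value p + q = 226; d = 22; remainder = value at the root: -1*(22)^3 + 2*(22)^2 - 4*(22)^1 + 2 = (-10648) + (968) + (-88) + (2) = -9766; answer -9766
Part 4: W3 = -9766; w = 9766; squarings mod 908: 105^1=105, 105^2=129, 105^4=297, 105^8=133, 105^16=437, 105^32=289, 105^64=893, 105^128=225, 105^256=685, 105^512=697, 105^1024=29, 105^2048=841, 105^4096=857, 105^8192=785; 105^9766 = 105^2 * 105^4 * 105^32 * 105^512 * 105^1024 * 105^8192 = 81 (mod 908); answer 81

81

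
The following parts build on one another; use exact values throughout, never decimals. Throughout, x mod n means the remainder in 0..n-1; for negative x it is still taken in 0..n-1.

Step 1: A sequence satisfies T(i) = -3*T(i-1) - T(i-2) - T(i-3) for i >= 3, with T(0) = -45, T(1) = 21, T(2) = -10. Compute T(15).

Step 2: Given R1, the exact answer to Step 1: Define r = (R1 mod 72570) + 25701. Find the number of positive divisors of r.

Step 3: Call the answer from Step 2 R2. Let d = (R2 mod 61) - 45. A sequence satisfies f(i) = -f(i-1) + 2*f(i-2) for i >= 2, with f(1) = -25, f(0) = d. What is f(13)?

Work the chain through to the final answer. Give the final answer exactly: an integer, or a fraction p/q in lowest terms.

Step 1: T(3) = -3*(-10) - 1*(21) - 1*(-45) = 54; iterating: T(3)=54, T(4)=-173, T(5)=475, T(6)=-1306, T(7)=3616, T(8)=-10017, T(9)=27741, T(10)=-76822, T(11)=212742, T(12)=-589145, T(13)=1631515, T(14)=-4518142, T(15)=12512056; answer 12512056
Step 2: R1 = 12512056; r = 55717; 55717 is prime, so its only divisors are 1 and 55717; count = 2; answer 2
Step 3: R2 = 2; d = -43; f(2) = -1*(-25) + 2*(-43) = -61; iterating: f(2)=-61, f(3)=11, f(4)=-133, f(5)=155, f(6)=-421, f(7)=731, f(8)=-1573, f(9)=3035, f(10)=-6181, f(11)=12251, f(12)=-24613, f(13)=49115; answer 49115

49115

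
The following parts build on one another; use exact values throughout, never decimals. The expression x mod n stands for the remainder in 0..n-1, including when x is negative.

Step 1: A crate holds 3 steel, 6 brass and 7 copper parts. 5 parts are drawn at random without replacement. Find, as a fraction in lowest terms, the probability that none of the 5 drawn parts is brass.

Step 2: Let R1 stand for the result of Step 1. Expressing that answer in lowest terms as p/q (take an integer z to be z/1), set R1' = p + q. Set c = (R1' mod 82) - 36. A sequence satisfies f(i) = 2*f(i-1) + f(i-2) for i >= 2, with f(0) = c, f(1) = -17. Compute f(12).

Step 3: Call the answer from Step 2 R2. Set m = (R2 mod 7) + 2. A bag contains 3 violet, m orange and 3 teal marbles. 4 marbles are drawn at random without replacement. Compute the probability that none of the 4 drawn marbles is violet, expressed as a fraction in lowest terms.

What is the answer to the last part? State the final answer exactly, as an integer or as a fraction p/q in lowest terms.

42/143

Step 1: total draws C(16,5) = 4368; favorable C(10,5) = 252; P = 3/52; answer 3/52
Step 2: R1 = 3/52; threaded value p + q = 55; c = 19; f(2) = 2*(-17) + 1*(19) = -15; iterating: f(2)=-15, f(3)=-47, f(4)=-109, f(5)=-265, f(6)=-639, f(7)=-1543, f(8)=-3725, f(9)=-8993, f(10)=-21711, f(11)=-52415, f(12)=-126541; answer -126541
Step 3: R2 = -126541; m = 7; total draws C(13,4) = 715; favorable C(10,4) = 210; P = 42/143; answer 42/143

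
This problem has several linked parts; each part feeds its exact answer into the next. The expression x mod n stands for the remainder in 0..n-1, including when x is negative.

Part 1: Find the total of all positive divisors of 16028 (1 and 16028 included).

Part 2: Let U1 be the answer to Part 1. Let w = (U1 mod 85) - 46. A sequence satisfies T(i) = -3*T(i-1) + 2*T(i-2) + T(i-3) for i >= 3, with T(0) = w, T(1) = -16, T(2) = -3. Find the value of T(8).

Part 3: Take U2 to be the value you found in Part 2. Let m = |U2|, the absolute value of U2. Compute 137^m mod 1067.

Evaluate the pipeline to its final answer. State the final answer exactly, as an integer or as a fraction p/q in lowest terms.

397

Part 1: 16028 = 2^2 * 4007; sigma = (1 + 2 + 4) * (1 + 4007) = 7 * 4008 = 28056; answer 28056
Part 2: U1 = 28056; w = -40; T(3) = -3*(-3) + 2*(-16) + 1*(-40) = -63; iterating: T(3)=-63, T(4)=167, T(5)=-630, T(6)=2161, T(7)=-7576, T(8)=26420; answer 26420
Part 3: U2 = 26420; m = 26420; squarings mod 1067: 137^1=137, 137^2=630, 137^4=1043, 137^8=576, 137^16=1006, 137^32=520, 137^64=449, 137^128=1005, 137^256=643, 137^512=520, 137^1024=449, 137^2048=1005, 137^4096=643, 137^8192=520, 137^16384=449; 137^26420 = 137^4 * 137^16 * 137^32 * 137^256 * 137^512 * 137^1024 * 137^8192 * 137^16384 = 397 (mod 1067); answer 397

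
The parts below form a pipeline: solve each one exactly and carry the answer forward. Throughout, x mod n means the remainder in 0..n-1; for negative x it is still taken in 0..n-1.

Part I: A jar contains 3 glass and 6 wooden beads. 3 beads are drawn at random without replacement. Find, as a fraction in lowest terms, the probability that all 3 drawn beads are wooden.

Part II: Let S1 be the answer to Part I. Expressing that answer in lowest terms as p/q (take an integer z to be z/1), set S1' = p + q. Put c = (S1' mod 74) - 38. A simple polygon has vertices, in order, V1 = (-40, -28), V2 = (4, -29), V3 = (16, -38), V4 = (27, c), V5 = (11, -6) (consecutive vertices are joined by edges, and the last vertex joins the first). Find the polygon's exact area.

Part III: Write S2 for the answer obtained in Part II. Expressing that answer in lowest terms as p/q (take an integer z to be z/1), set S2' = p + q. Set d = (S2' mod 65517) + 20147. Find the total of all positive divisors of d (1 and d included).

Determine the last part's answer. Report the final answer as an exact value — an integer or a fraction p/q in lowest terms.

38640

Part I: total draws C(9,3) = 84; favorable C(6,3) = 20; P = 5/21; answer 5/21
Part II: S1 = 5/21; threaded value p + q = 26; c = -12; cross terms: (-40*-29 - 4*-28)=1272, (4*-38 - 16*-29)=312, (16*-12 - 27*-38)=834, (27*-6 - 11*-12)=-30, (11*-28 - -40*-6)=-548; twice the area = |1840| = 1840; area = 920; answer 920
Part III: S2 = 920; threaded value p + q = 921; d = 21068; 21068 = 2^2 * 23 * 229; sigma = (1 + 2 + 4) * (1 + 23) * (1 + 229) = 7 * 24 * 230 = 38640; answer 38640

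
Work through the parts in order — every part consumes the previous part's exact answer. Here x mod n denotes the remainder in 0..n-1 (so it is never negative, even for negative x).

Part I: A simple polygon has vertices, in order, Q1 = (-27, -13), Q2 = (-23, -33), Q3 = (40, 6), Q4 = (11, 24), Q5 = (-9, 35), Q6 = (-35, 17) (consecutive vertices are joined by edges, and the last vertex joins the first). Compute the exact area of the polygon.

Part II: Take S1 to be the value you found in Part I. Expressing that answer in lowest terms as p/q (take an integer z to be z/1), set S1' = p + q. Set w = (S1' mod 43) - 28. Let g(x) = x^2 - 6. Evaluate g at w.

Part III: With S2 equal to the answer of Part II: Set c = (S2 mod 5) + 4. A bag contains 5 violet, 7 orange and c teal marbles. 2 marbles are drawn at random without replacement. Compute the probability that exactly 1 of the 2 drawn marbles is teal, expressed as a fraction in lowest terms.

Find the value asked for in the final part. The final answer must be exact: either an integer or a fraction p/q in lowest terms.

28/57

Part I: cross terms: (-27*-33 - -23*-13)=592, (-23*6 - 40*-33)=1182, (40*24 - 11*6)=894, (11*35 - -9*24)=601, (-9*17 - -35*35)=1072, (-35*-13 - -27*17)=914; twice the area = |5255| = 5255; area = 5255/2; answer 5255/2
Part II: S1 = 5255/2; threaded value p + q = 5257; w = -17; 1*(-17)^2 - 6 = (289) + (-6) = 283; answer 283
Part III: S2 = 283; c = 7; total draws C(19,2) = 171; favorable C(7,1)*C(12,1) = 84; P = 28/57; answer 28/57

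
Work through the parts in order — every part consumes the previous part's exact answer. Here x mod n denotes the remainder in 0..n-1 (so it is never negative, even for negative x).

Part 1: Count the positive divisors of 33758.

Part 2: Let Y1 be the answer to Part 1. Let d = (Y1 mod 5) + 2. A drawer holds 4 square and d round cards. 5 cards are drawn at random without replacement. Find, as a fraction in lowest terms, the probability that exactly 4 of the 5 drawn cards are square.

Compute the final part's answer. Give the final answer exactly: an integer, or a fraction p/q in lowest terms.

Part 1: 33758 = 2 * 16879; number of divisors = (1+1) * (1+1) = 4; answer 4
Part 2: Y1 = 4; d = 6; total draws C(10,5) = 252; favorable C(4,4)*C(6,1) = 6; P = 1/42; answer 1/42

1/42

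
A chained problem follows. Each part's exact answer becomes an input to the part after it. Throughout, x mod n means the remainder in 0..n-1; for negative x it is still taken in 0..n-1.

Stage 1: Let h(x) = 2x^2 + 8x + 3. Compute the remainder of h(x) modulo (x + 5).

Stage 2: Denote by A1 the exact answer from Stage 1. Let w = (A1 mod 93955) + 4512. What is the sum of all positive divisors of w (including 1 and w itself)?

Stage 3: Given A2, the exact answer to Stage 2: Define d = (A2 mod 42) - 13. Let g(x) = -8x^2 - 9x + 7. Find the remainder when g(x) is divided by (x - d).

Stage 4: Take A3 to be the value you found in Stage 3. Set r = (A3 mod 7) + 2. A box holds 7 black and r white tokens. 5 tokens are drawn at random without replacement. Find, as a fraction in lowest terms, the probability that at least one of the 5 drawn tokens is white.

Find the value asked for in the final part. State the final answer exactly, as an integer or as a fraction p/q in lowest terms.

422/429

Stage 1: remainder = value at the root: 2*(-5)^2 + 8*(-5)^1 + 3 = (50) + (-40) + (3) = 13; answer 13
Stage 2: A1 = 13; w = 4525; 4525 = 5^2 * 181; sigma = (1 + 5 + 25) * (1 + 181) = 31 * 182 = 5642; answer 5642
Stage 3: A2 = 5642; d = 1; remainder = value at the root: -8*(1)^2 - 9*(1)^1 + 7 = (-8) + (-9) + (7) = -10; answer -10
Stage 4: A3 = -10; r = 6; total draws C(13,5) = 1287; complement C(7,5) = 21; favorable 1287 - 21 = 1266; P = 422/429; answer 422/429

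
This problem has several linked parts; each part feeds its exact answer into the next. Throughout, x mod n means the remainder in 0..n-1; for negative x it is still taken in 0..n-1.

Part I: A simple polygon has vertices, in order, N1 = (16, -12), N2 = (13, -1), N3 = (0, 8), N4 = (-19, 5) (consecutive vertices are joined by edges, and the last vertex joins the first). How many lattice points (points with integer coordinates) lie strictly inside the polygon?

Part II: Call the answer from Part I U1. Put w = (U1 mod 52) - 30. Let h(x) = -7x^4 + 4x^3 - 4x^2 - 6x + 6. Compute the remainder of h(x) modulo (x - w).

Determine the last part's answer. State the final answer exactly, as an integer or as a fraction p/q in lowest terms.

Part I: cross terms: (16*-1 - 13*-12)=140, (13*8 - 0*-1)=104, (0*5 - -19*8)=152, (-19*-12 - 16*5)=148; twice the area = |544| = 544; area = 272; boundary points = 1 + 1 + 1 + 1 = 4; strictly interior points = area - boundary/2 + 1 = 271; answer 271
Part II: U1 = 271; w = -19; remainder = value at the root: -7*(-19)^4 + 4*(-19)^3 - 4*(-19)^2 - 6*(-19)^1 + 6 = (-912247) + (-27436) + (-1444) + (114) + (6) = -941007; answer -941007

-941007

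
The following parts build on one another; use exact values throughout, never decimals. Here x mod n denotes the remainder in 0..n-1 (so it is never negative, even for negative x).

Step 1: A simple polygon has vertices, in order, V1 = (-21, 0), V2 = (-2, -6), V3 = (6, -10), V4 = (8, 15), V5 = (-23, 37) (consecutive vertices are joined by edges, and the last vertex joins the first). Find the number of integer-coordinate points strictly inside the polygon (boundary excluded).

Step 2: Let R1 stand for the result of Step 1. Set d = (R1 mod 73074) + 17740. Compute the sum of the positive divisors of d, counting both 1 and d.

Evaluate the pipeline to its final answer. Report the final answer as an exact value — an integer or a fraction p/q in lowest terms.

27936

Step 1: cross terms: (-21*-6 - -2*0)=126, (-2*-10 - 6*-6)=56, (6*15 - 8*-10)=170, (8*37 - -23*15)=641, (-23*0 - -21*37)=777; twice the area = |1770| = 1770; area = 885; boundary points = 1 + 4 + 1 + 1 + 1 = 8; strictly interior points = area - boundary/2 + 1 = 882; answer 882
Step 2: R1 = 882; d = 18622; 18622 = 2 * 9311; sigma = (1 + 2) * (1 + 9311) = 3 * 9312 = 27936; answer 27936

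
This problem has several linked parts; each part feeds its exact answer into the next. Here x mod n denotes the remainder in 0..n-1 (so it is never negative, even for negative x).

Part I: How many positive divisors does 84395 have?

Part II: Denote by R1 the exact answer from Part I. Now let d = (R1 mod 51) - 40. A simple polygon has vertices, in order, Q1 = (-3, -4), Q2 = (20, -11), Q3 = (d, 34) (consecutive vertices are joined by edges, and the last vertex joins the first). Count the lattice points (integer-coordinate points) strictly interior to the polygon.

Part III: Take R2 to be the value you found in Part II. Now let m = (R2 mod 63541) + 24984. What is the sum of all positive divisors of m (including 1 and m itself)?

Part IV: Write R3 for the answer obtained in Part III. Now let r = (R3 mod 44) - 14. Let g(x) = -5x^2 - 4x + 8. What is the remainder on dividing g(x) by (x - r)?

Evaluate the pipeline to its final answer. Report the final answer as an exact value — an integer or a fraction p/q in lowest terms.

-916

Part I: 84395 = 5 * 16879; number of divisors = (1+1) * (1+1) = 4; answer 4
Part II: R1 = 4; d = -36; cross terms: (-3*-11 - 20*-4)=113, (20*34 - -36*-11)=284, (-36*-4 - -3*34)=246; twice the area = |643| = 643; area = 643/2; boundary points = 1 + 1 + 1 = 3; strictly interior points = area - boundary/2 + 1 = 321; answer 321
Part III: R2 = 321; m = 25305; 25305 = 3 * 5 * 7 * 241; sigma = (1 + 3) * (1 + 5) * (1 + 7) * (1 + 241) = 4 * 6 * 8 * 242 = 46464; answer 46464
Part IV: R3 = 46464; r = -14; remainder = value at the root: -5*(-14)^2 - 4*(-14)^1 + 8 = (-980) + (56) + (8) = -916; answer -916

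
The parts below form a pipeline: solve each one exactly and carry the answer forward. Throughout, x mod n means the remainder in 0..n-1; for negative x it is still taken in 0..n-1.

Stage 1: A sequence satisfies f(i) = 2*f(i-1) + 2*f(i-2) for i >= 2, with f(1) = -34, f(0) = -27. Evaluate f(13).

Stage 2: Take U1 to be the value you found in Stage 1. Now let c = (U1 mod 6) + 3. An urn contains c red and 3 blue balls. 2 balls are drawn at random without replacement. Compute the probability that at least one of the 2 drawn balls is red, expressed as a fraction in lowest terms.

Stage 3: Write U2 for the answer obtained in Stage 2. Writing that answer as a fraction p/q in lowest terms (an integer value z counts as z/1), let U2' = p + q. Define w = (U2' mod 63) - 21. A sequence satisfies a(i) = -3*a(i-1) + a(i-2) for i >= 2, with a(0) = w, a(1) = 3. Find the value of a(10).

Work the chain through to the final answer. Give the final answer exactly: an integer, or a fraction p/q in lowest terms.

286529

Stage 1: f(2) = 2*(-34) + 2*(-27) = -122; iterating: f(2)=-122, f(3)=-312, f(4)=-868, f(5)=-2360, f(6)=-6456, f(7)=-17632, f(8)=-48176, f(9)=-131616, f(10)=-359584, f(11)=-982400, f(12)=-2683968, f(13)=-7332736; answer -7332736
Stage 2: U1 = -7332736; c = 5; total draws C(8,2) = 28; complement C(3,2) = 3; favorable 28 - 3 = 25; P = 25/28; answer 25/28
Stage 3: U2 = 25/28; threaded value p + q = 53; w = 32; a(2) = -3*(3) + 1*(32) = 23; iterating: a(2)=23, a(3)=-66, a(4)=221, a(5)=-729, a(6)=2408, a(7)=-7953, a(8)=26267, a(9)=-86754, a(10)=286529; answer 286529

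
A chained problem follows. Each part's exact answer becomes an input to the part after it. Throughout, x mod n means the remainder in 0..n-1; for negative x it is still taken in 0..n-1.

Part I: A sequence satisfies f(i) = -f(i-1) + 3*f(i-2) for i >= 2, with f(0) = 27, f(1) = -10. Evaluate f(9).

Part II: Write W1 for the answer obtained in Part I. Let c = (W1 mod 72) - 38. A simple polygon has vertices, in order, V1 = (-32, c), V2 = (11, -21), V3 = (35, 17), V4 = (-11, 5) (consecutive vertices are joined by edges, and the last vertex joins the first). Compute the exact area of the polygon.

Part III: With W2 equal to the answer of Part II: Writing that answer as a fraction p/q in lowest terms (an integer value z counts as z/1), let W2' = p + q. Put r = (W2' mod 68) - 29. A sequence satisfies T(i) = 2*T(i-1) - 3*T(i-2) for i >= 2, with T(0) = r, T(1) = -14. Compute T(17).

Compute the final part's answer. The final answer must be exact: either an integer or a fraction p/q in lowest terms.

Part I: f(2) = -1*(-10) + 3*(27) = 91; iterating: f(2)=91, f(3)=-121, f(4)=394, f(5)=-757, f(6)=1939, f(7)=-4210, f(8)=10027, f(9)=-22657; answer -22657
Part II: W1 = -22657; c = -15; cross terms: (-32*-21 - 11*-15)=837, (11*17 - 35*-21)=922, (35*5 - -11*17)=362, (-11*-15 - -32*5)=325; twice the area = |2446| = 2446; area = 1223; answer 1223
Part III: W2 = 1223; threaded value p + q = 1224; r = -29; T(2) = 2*(-14) - 3*(-29) = 59; iterating: T(2)=59, T(3)=160, T(4)=143, T(5)=-194, T(6)=-817, T(7)=-1052, T(8)=347, T(9)=3850, T(10)=6659, T(11)=1768, T(12)=-16441, T(13)=-38186, T(14)=-27049, T(15)=60460, T(16)=202067, T(17)=222754; answer 222754

222754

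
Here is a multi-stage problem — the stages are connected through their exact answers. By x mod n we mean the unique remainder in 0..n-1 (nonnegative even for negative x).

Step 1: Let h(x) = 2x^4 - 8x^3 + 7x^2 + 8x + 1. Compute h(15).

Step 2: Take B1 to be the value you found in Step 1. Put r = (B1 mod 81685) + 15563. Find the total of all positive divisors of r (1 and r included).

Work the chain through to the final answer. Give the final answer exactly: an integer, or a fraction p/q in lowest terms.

138240

Step 1: 2*(15)^4 - 8*(15)^3 + 7*(15)^2 + 8*(15)^1 + 1 = (101250) + (-27000) + (1575) + (120) + (1) = 75946; answer 75946
Step 2: B1 = 75946; r = 91509; 91509 = 3 * 11 * 47 * 59; sigma = (1 + 3) * (1 + 11) * (1 + 47) * (1 + 59) = 4 * 12 * 48 * 60 = 138240; answer 138240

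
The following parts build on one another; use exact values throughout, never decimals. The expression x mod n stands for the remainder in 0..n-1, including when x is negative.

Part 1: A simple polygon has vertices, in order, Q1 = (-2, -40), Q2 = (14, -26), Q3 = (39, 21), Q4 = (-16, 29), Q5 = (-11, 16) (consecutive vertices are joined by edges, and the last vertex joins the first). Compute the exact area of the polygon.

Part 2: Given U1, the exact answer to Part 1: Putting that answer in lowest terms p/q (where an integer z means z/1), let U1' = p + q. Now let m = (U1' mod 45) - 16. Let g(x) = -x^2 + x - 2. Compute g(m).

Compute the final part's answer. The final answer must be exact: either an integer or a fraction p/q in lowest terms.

-112

Part 1: cross terms: (-2*-26 - 14*-40)=612, (14*21 - 39*-26)=1308, (39*29 - -16*21)=1467, (-16*16 - -11*29)=63, (-11*-40 - -2*16)=472; twice the area = |3922| = 3922; area = 1961; answer 1961
Part 2: U1 = 1961; threaded value p + q = 1962; m = 11; -1*(11)^2 + 1*(11)^1 - 2 = (-121) + (11) + (-2) = -112; answer -112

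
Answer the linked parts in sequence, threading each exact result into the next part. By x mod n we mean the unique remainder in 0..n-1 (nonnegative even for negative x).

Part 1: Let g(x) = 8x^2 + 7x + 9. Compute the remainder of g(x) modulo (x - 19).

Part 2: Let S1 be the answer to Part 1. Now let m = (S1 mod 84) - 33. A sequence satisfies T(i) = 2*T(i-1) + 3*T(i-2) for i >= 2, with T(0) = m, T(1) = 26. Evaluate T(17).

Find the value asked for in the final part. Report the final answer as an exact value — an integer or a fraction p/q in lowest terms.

-32285014

Part 1: remainder = value at the root: 8*(19)^2 + 7*(19)^1 + 9 = (2888) + (133) + (9) = 3030; answer 3030
Part 2: S1 = 3030; m = -27; T(2) = 2*(26) + 3*(-27) = -29; iterating: T(2)=-29, T(3)=20, T(4)=-47, T(5)=-34, T(6)=-209, T(7)=-520, T(8)=-1667, T(9)=-4894, T(10)=-14789, T(11)=-44260, T(12)=-132887, T(13)=-398554, T(14)=-1195769, T(15)=-3587200, T(16)=-10761707, T(17)=-32285014; answer -32285014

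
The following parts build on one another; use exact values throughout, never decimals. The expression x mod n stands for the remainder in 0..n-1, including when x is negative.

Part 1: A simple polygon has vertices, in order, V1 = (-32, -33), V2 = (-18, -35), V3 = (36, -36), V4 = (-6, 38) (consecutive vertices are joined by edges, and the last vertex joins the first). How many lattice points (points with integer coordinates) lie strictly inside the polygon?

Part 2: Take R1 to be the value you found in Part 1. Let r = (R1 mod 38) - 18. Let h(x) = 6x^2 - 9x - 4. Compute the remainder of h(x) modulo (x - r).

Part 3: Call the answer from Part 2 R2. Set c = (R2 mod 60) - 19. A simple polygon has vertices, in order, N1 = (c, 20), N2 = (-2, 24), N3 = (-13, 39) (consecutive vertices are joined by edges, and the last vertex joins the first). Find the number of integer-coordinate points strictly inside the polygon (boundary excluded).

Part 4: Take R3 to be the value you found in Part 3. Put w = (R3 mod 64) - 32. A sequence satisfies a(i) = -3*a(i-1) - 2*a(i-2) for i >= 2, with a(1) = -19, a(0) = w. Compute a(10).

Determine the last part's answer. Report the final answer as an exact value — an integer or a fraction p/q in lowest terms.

Part 1: cross terms: (-32*-35 - -18*-33)=526, (-18*-36 - 36*-35)=1908, (36*38 - -6*-36)=1152, (-6*-33 - -32*38)=1414; twice the area = |5000| = 5000; area = 2500; boundary points = 2 + 1 + 2 + 1 = 6; strictly interior points = area - boundary/2 + 1 = 2498; answer 2498
Part 2: R1 = 2498; r = 10; remainder = value at the root: 6*(10)^2 - 9*(10)^1 - 4 = (600) + (-90) + (-4) = 506; answer 506
Part 3: R2 = 506; c = 7; cross terms: (7*24 - -2*20)=208, (-2*39 - -13*24)=234, (-13*20 - 7*39)=-533; twice the area = |-91| = 91; area = 91/2; boundary points = 1 + 1 + 1 = 3; strictly interior points = area - boundary/2 + 1 = 45; answer 45
Part 4: R3 = 45; w = 13; a(2) = -3*(-19) - 2*(13) = 31; iterating: a(2)=31, a(3)=-55, a(4)=103, a(5)=-199, a(6)=391, a(7)=-775, a(8)=1543, a(9)=-3079, a(10)=6151; answer 6151

6151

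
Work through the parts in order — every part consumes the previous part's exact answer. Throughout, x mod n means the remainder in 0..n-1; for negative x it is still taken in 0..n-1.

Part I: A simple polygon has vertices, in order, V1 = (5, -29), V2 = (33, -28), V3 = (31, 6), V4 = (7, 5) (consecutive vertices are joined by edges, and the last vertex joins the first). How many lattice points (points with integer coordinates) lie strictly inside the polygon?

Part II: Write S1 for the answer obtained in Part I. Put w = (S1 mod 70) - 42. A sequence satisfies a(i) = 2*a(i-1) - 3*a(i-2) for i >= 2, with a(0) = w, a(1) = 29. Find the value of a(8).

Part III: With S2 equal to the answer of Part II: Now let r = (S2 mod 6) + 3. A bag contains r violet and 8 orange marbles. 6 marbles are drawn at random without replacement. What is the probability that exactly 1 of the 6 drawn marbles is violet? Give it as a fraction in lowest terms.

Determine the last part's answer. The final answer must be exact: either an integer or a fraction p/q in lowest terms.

56/715

Part I: cross terms: (5*-28 - 33*-29)=817, (33*6 - 31*-28)=1066, (31*5 - 7*6)=113, (7*-29 - 5*5)=-228; twice the area = |1768| = 1768; area = 884; boundary points = 1 + 2 + 1 + 2 = 6; strictly interior points = area - boundary/2 + 1 = 882; answer 882
Part II: S1 = 882; w = 0; a(2) = 2*(29) - 3*(0) = 58; iterating: a(2)=58, a(3)=29, a(4)=-116, a(5)=-319, a(6)=-290, a(7)=377, a(8)=1624; answer 1624
Part III: S2 = 1624; r = 7; total draws C(15,6) = 5005; favorable C(7,1)*C(8,5) = 392; P = 56/715; answer 56/715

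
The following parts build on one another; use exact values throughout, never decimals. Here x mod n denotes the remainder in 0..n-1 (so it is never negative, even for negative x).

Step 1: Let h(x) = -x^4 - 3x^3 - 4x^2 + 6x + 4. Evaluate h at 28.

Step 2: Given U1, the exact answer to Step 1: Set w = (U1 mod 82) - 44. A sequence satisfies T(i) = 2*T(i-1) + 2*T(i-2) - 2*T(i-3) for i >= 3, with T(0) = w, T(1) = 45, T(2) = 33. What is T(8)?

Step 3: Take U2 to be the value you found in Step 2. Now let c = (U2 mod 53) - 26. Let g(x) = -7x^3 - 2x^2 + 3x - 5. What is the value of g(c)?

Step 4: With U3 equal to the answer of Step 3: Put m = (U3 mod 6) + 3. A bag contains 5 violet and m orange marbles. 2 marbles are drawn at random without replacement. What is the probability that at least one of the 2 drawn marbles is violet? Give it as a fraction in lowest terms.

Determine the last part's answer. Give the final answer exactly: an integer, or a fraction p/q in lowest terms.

8/11

Step 1: -1*(28)^4 - 3*(28)^3 - 4*(28)^2 + 6*(28)^1 + 4 = (-614656) + (-65856) + (-3136) + (168) + (4) = -683476; answer -683476
Step 2: U1 = -683476; w = 32; T(3) = 2*(33) + 2*(45) - 2*(32) = 92; iterating: T(3)=92, T(4)=160, T(5)=438, T(6)=1012, T(7)=2580, T(8)=6308; answer 6308
Step 3: U2 = 6308; c = -25; -7*(-25)^3 - 2*(-25)^2 + 3*(-25)^1 - 5 = (109375) + (-1250) + (-75) + (-5) = 108045; answer 108045
Step 4: U3 = 108045; m = 6; total draws C(11,2) = 55; complement C(6,2) = 15; favorable 55 - 15 = 40; P = 8/11; answer 8/11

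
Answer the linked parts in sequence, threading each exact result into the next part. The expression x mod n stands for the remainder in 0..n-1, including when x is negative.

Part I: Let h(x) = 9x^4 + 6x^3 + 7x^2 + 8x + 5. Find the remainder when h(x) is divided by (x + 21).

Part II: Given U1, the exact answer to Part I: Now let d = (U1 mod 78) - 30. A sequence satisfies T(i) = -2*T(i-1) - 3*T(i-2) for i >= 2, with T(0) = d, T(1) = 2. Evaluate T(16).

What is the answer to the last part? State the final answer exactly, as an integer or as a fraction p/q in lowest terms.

98723

Part I: remainder = value at the root: 9*(-21)^4 + 6*(-21)^3 + 7*(-21)^2 + 8*(-21)^1 + 5 = (1750329) + (-55566) + (3087) + (-168) + (5) = 1697687; answer 1697687
Part II: U1 = 1697687; d = -13; T(2) = -2*(2) - 3*(-13) = 35; iterating: T(2)=35, T(3)=-76, T(4)=47, T(5)=134, T(6)=-409, T(7)=416, T(8)=395, T(9)=-2038, T(10)=2891, T(11)=332, T(12)=-9337, T(13)=17678, T(14)=-7345, T(15)=-38344, T(16)=98723; answer 98723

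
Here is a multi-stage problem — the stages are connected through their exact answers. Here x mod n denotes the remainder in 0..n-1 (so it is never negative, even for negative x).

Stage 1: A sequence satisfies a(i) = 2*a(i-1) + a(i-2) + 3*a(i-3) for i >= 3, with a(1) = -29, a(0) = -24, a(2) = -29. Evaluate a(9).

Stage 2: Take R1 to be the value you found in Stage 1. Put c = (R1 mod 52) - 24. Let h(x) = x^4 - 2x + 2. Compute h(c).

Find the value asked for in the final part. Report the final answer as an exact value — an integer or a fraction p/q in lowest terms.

Stage 1: a(3) = 2*(-29) + 1*(-29) + 3*(-24) = -159; iterating: a(3)=-159, a(4)=-434, a(5)=-1114, a(6)=-3139, a(7)=-8694, a(8)=-23869, a(9)=-65849; answer -65849
Stage 2: R1 = -65849; c = 11; 1*(11)^4 - 2*(11)^1 + 2 = (14641) + (-22) + (2) = 14621; answer 14621

14621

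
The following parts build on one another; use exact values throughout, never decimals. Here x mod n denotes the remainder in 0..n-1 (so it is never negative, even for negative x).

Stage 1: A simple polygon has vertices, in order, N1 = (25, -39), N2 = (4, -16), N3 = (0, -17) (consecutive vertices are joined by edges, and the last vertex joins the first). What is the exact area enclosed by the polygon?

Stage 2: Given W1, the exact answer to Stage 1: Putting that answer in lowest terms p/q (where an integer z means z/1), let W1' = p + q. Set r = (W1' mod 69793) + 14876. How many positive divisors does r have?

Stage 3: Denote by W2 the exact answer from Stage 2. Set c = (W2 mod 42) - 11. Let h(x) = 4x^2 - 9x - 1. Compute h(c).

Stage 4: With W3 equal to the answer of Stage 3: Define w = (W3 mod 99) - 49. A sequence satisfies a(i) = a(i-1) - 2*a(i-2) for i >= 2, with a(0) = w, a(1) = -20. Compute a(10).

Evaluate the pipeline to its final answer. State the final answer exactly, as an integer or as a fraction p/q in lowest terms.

662

Stage 1: cross terms: (25*-16 - 4*-39)=-244, (4*-17 - 0*-16)=-68, (0*-39 - 25*-17)=425; twice the area = |113| = 113; area = 113/2; answer 113/2
Stage 2: W1 = 113/2; threaded value p + q = 115; r = 14991; 14991 = 3 * 19 * 263; number of divisors = (1+1) * (1+1) * (1+1) = 8; answer 8
Stage 3: W2 = 8; c = -3; 4*(-3)^2 - 9*(-3)^1 - 1 = (36) + (27) + (-1) = 62; answer 62
Stage 4: W3 = 62; w = 13; a(2) = 1*(-20) - 2*(13) = -46; iterating: a(2)=-46, a(3)=-6, a(4)=86, a(5)=98, a(6)=-74, a(7)=-270, a(8)=-122, a(9)=418, a(10)=662; answer 662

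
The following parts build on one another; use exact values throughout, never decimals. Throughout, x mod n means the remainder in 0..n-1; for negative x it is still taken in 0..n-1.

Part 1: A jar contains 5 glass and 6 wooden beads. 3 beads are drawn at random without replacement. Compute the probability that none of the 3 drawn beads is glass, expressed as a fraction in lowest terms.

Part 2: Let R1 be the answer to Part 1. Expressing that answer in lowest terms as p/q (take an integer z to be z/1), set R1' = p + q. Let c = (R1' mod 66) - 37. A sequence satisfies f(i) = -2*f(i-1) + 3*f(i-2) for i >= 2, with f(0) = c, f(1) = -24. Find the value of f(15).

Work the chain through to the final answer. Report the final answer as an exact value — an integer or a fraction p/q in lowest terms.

-86093448

Part 1: total draws C(11,3) = 165; favorable C(6,3) = 20; P = 4/33; answer 4/33
Part 2: R1 = 4/33; threaded value p + q = 37; c = 0; f(2) = -2*(-24) + 3*(0) = 48; iterating: f(2)=48, f(3)=-168, f(4)=480, f(5)=-1464, f(6)=4368, f(7)=-13128, f(8)=39360, f(9)=-118104, f(10)=354288, f(11)=-1062888, f(12)=3188640, f(13)=-9565944, f(14)=28697808, f(15)=-86093448; answer -86093448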